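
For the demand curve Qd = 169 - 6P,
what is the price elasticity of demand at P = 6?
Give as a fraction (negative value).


dQ/dP = -6
At P = 6: Q = 169 - 6*6 = 133
E = (dQ/dP)(P/Q) = (-6)(6/133) = -36/133

-36/133


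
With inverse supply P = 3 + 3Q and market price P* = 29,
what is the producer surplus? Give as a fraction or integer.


Minimum supply price (at Q=0): P_min = 3
Quantity supplied at P* = 29:
Q* = (29 - 3)/3 = 26/3
PS = (1/2) * Q* * (P* - P_min)
PS = (1/2) * 26/3 * (29 - 3)
PS = (1/2) * 26/3 * 26 = 338/3

338/3


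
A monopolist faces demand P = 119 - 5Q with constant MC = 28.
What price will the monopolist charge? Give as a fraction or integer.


MR = 119 - 10Q
Set MR = MC: 119 - 10Q = 28
Q* = 91/10
Substitute into demand:
P* = 119 - 5*91/10 = 147/2

147/2


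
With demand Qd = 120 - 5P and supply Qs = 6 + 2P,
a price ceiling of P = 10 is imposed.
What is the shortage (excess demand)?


At P = 10:
Qd = 120 - 5*10 = 70
Qs = 6 + 2*10 = 26
Shortage = Qd - Qs = 70 - 26 = 44

44


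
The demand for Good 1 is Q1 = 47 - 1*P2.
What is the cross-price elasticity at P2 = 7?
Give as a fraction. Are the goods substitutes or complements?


dQ1/dP2 = -1
At P2 = 7: Q1 = 47 - 1*7 = 40
Exy = (dQ1/dP2)(P2/Q1) = -1 * 7 / 40 = -7/40
Since Exy < 0, the goods are complements.

-7/40 (complements)


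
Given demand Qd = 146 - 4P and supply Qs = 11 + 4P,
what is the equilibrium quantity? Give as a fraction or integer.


First find equilibrium price:
146 - 4P = 11 + 4P
P* = 135/8 = 135/8
Then substitute into demand:
Q* = 146 - 4 * 135/8 = 157/2

157/2


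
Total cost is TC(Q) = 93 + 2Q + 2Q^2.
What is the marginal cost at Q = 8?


MC = dTC/dQ = 2 + 2*2*Q
At Q = 8:
MC = 2 + 4*8
MC = 2 + 32 = 34

34


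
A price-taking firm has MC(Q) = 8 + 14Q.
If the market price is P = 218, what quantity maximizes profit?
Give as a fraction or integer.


In perfect competition, profit is maximized where P = MC.
218 = 8 + 14Q
210 = 14Q
Q* = 210/14 = 15

15


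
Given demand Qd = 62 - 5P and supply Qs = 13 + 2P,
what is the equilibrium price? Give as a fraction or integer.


At equilibrium, Qd = Qs.
62 - 5P = 13 + 2P
62 - 13 = 5P + 2P
49 = 7P
P* = 49/7 = 7

7


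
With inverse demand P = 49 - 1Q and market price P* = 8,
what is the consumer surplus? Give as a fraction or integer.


Maximum willingness to pay (at Q=0): P_max = 49
Quantity demanded at P* = 8:
Q* = (49 - 8)/1 = 41
CS = (1/2) * Q* * (P_max - P*)
CS = (1/2) * 41 * (49 - 8)
CS = (1/2) * 41 * 41 = 1681/2

1681/2


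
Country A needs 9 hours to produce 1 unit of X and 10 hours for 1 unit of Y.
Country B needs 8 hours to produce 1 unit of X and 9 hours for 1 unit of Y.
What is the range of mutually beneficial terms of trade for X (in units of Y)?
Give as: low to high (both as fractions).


Opportunity cost of X for Country A = hours_X / hours_Y = 9/10 = 9/10 units of Y
Opportunity cost of X for Country B = hours_X / hours_Y = 8/9 = 8/9 units of Y
Terms of trade must be between the two opportunity costs.
Range: 8/9 to 9/10

8/9 to 9/10


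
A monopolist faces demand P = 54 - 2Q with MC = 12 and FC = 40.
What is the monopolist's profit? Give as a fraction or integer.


MR = MC: 54 - 4Q = 12
Q* = 21/2
P* = 54 - 2*21/2 = 33
Profit = (P* - MC)*Q* - FC
= (33 - 12)*21/2 - 40
= 21*21/2 - 40
= 441/2 - 40 = 361/2

361/2


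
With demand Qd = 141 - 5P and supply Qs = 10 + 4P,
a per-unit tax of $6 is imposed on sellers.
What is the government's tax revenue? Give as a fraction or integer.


With tax on sellers, new supply: Qs' = 10 + 4(P - 6)
= 4P - 14
New equilibrium quantity:
Q_new = 494/9
Tax revenue = tax * Q_new = 6 * 494/9 = 988/3

988/3


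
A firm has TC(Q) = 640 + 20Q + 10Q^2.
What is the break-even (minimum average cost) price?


AC(Q) = 640/Q + 20 + 10Q
To minimize: dAC/dQ = -640/Q^2 + 10 = 0
Q^2 = 640/10 = 64
Q* = 8
Min AC = 640/8 + 20 + 10*8
Min AC = 80 + 20 + 80 = 180

180


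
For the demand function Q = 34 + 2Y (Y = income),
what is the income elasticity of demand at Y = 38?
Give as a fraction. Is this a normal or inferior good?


dQ/dY = 2
At Y = 38: Q = 34 + 2*38 = 110
Ey = (dQ/dY)(Y/Q) = 2 * 38 / 110 = 38/55
Since Ey > 0, this is a normal good.

38/55 (normal good)


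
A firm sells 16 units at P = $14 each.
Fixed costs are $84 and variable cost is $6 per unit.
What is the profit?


Total Revenue = P * Q = 14 * 16 = $224
Total Cost = FC + VC*Q = 84 + 6*16 = $180
Profit = TR - TC = 224 - 180 = $44

$44


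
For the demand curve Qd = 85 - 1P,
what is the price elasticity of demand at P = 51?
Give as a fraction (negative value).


dQ/dP = -1
At P = 51: Q = 85 - 1*51 = 34
E = (dQ/dP)(P/Q) = (-1)(51/34) = -3/2

-3/2


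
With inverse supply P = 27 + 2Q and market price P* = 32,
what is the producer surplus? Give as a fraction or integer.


Minimum supply price (at Q=0): P_min = 27
Quantity supplied at P* = 32:
Q* = (32 - 27)/2 = 5/2
PS = (1/2) * Q* * (P* - P_min)
PS = (1/2) * 5/2 * (32 - 27)
PS = (1/2) * 5/2 * 5 = 25/4

25/4


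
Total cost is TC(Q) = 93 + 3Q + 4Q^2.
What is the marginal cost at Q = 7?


MC = dTC/dQ = 3 + 2*4*Q
At Q = 7:
MC = 3 + 8*7
MC = 3 + 56 = 59

59


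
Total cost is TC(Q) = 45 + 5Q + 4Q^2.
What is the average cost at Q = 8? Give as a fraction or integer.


TC(8) = 45 + 5*8 + 4*8^2
TC(8) = 45 + 40 + 256 = 341
AC = TC/Q = 341/8 = 341/8

341/8


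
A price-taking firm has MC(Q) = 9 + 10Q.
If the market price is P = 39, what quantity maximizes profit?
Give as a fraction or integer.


In perfect competition, profit is maximized where P = MC.
39 = 9 + 10Q
30 = 10Q
Q* = 30/10 = 3

3


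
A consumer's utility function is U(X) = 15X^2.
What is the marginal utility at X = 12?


MU = dU/dX = 15*2*X^(2-1)
MU = 30*X^1
At X = 12:
MU = 30 * 12^1
MU = 30 * 12 = 360

360


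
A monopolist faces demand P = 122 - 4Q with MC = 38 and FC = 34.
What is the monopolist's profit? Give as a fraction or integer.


MR = MC: 122 - 8Q = 38
Q* = 21/2
P* = 122 - 4*21/2 = 80
Profit = (P* - MC)*Q* - FC
= (80 - 38)*21/2 - 34
= 42*21/2 - 34
= 441 - 34 = 407

407


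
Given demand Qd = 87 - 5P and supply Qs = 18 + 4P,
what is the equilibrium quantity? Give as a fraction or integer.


First find equilibrium price:
87 - 5P = 18 + 4P
P* = 69/9 = 23/3
Then substitute into demand:
Q* = 87 - 5 * 23/3 = 146/3

146/3


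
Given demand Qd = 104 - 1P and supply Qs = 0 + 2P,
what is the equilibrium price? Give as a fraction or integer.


At equilibrium, Qd = Qs.
104 - 1P = 0 + 2P
104 - 0 = 1P + 2P
104 = 3P
P* = 104/3 = 104/3

104/3


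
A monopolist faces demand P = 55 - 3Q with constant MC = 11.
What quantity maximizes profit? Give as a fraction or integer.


TR = P*Q = (55 - 3Q)Q = 55Q - 3Q^2
MR = dTR/dQ = 55 - 6Q
Set MR = MC:
55 - 6Q = 11
44 = 6Q
Q* = 44/6 = 22/3

22/3


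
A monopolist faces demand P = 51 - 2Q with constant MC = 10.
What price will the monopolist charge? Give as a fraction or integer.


MR = 51 - 4Q
Set MR = MC: 51 - 4Q = 10
Q* = 41/4
Substitute into demand:
P* = 51 - 2*41/4 = 61/2

61/2


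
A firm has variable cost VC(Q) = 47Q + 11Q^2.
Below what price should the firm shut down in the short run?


AVC(Q) = VC(Q)/Q = 47 + 11Q
AVC is increasing in Q, so minimum AVC is at Q -> 0+.
Min AVC = 47
The firm should shut down if P < 47.

47


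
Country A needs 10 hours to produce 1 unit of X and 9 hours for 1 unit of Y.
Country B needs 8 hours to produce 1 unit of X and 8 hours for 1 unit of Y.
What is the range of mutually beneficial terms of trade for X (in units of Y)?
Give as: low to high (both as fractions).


Opportunity cost of X for Country A = hours_X / hours_Y = 10/9 = 10/9 units of Y
Opportunity cost of X for Country B = hours_X / hours_Y = 8/8 = 1 units of Y
Terms of trade must be between the two opportunity costs.
Range: 1 to 10/9

1 to 10/9


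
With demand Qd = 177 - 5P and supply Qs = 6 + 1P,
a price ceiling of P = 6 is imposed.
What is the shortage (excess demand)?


At P = 6:
Qd = 177 - 5*6 = 147
Qs = 6 + 1*6 = 12
Shortage = Qd - Qs = 147 - 12 = 135

135


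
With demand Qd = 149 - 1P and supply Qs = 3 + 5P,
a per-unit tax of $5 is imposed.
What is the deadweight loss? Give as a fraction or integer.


Pre-tax equilibrium quantity: Q* = 374/3
Post-tax equilibrium quantity: Q_tax = 241/2
Reduction in quantity: Q* - Q_tax = 25/6
DWL = (1/2) * tax * (Q* - Q_tax)
DWL = (1/2) * 5 * 25/6 = 125/12

125/12


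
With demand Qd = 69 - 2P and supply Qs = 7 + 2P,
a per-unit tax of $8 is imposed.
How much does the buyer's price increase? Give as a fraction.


With a per-unit tax, the buyer's price increase depends on relative slopes.
Supply slope: d = 2, Demand slope: b = 2
Buyer's price increase = d * tax / (b + d)
= 2 * 8 / (2 + 2)
= 16 / 4 = 4

4


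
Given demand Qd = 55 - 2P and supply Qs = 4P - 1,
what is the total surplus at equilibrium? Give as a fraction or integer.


Find equilibrium: 55 - 2P = 4P - 1
55 + 1 = 6P
P* = 56/6 = 28/3
Q* = 4*28/3 - 1 = 109/3
Inverse demand: P = 55/2 - Q/2, so P_max = 55/2
Inverse supply: P = 1/4 + Q/4, so P_min = 1/4
CS = (1/2) * 109/3 * (55/2 - 28/3) = 11881/36
PS = (1/2) * 109/3 * (28/3 - 1/4) = 11881/72
TS = CS + PS = 11881/36 + 11881/72 = 11881/24

11881/24


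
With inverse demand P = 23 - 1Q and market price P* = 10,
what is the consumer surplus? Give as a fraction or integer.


Maximum willingness to pay (at Q=0): P_max = 23
Quantity demanded at P* = 10:
Q* = (23 - 10)/1 = 13
CS = (1/2) * Q* * (P_max - P*)
CS = (1/2) * 13 * (23 - 10)
CS = (1/2) * 13 * 13 = 169/2

169/2


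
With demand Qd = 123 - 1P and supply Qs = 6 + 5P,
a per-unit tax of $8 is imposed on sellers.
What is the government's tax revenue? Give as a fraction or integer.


With tax on sellers, new supply: Qs' = 6 + 5(P - 8)
= 5P - 34
New equilibrium quantity:
Q_new = 581/6
Tax revenue = tax * Q_new = 8 * 581/6 = 2324/3

2324/3


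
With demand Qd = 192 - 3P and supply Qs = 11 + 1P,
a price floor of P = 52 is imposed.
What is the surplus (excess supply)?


At P = 52:
Qd = 192 - 3*52 = 36
Qs = 11 + 1*52 = 63
Surplus = Qs - Qd = 63 - 36 = 27

27


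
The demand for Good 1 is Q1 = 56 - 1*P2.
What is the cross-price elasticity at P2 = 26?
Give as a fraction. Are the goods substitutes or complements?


dQ1/dP2 = -1
At P2 = 26: Q1 = 56 - 1*26 = 30
Exy = (dQ1/dP2)(P2/Q1) = -1 * 26 / 30 = -13/15
Since Exy < 0, the goods are complements.

-13/15 (complements)


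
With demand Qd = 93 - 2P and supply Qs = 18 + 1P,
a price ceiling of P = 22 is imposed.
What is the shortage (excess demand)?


At P = 22:
Qd = 93 - 2*22 = 49
Qs = 18 + 1*22 = 40
Shortage = Qd - Qs = 49 - 40 = 9

9


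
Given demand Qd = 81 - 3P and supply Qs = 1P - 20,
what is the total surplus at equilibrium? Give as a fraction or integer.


Find equilibrium: 81 - 3P = 1P - 20
81 + 20 = 4P
P* = 101/4 = 101/4
Q* = 1*101/4 - 20 = 21/4
Inverse demand: P = 27 - Q/3, so P_max = 27
Inverse supply: P = 20 + Q/1, so P_min = 20
CS = (1/2) * 21/4 * (27 - 101/4) = 147/32
PS = (1/2) * 21/4 * (101/4 - 20) = 441/32
TS = CS + PS = 147/32 + 441/32 = 147/8

147/8


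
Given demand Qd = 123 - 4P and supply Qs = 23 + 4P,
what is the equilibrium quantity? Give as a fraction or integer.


First find equilibrium price:
123 - 4P = 23 + 4P
P* = 100/8 = 25/2
Then substitute into demand:
Q* = 123 - 4 * 25/2 = 73

73


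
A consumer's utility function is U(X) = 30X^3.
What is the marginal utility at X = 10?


MU = dU/dX = 30*3*X^(3-1)
MU = 90*X^2
At X = 10:
MU = 90 * 10^2
MU = 90 * 100 = 9000

9000


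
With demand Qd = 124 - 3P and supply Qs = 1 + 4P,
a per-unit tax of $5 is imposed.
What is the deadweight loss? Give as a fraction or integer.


Pre-tax equilibrium quantity: Q* = 499/7
Post-tax equilibrium quantity: Q_tax = 439/7
Reduction in quantity: Q* - Q_tax = 60/7
DWL = (1/2) * tax * (Q* - Q_tax)
DWL = (1/2) * 5 * 60/7 = 150/7

150/7


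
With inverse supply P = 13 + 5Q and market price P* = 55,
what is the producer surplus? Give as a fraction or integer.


Minimum supply price (at Q=0): P_min = 13
Quantity supplied at P* = 55:
Q* = (55 - 13)/5 = 42/5
PS = (1/2) * Q* * (P* - P_min)
PS = (1/2) * 42/5 * (55 - 13)
PS = (1/2) * 42/5 * 42 = 882/5

882/5


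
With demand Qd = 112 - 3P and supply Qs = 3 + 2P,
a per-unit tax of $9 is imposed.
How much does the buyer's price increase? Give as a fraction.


With a per-unit tax, the buyer's price increase depends on relative slopes.
Supply slope: d = 2, Demand slope: b = 3
Buyer's price increase = d * tax / (b + d)
= 2 * 9 / (3 + 2)
= 18 / 5 = 18/5

18/5


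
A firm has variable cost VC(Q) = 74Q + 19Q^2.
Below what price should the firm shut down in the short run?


AVC(Q) = VC(Q)/Q = 74 + 19Q
AVC is increasing in Q, so minimum AVC is at Q -> 0+.
Min AVC = 74
The firm should shut down if P < 74.

74


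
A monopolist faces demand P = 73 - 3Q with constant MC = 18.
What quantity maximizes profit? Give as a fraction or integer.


TR = P*Q = (73 - 3Q)Q = 73Q - 3Q^2
MR = dTR/dQ = 73 - 6Q
Set MR = MC:
73 - 6Q = 18
55 = 6Q
Q* = 55/6 = 55/6

55/6


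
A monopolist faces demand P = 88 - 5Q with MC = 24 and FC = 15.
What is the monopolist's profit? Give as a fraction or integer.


MR = MC: 88 - 10Q = 24
Q* = 32/5
P* = 88 - 5*32/5 = 56
Profit = (P* - MC)*Q* - FC
= (56 - 24)*32/5 - 15
= 32*32/5 - 15
= 1024/5 - 15 = 949/5

949/5


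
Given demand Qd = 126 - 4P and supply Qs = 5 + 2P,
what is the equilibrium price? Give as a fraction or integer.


At equilibrium, Qd = Qs.
126 - 4P = 5 + 2P
126 - 5 = 4P + 2P
121 = 6P
P* = 121/6 = 121/6

121/6


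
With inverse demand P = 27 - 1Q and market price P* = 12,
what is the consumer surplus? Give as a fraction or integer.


Maximum willingness to pay (at Q=0): P_max = 27
Quantity demanded at P* = 12:
Q* = (27 - 12)/1 = 15
CS = (1/2) * Q* * (P_max - P*)
CS = (1/2) * 15 * (27 - 12)
CS = (1/2) * 15 * 15 = 225/2

225/2


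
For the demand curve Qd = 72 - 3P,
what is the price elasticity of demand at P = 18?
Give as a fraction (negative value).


dQ/dP = -3
At P = 18: Q = 72 - 3*18 = 18
E = (dQ/dP)(P/Q) = (-3)(18/18) = -3

-3


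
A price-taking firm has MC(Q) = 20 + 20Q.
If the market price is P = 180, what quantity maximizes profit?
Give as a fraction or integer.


In perfect competition, profit is maximized where P = MC.
180 = 20 + 20Q
160 = 20Q
Q* = 160/20 = 8

8


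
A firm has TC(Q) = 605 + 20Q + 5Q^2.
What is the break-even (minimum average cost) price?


AC(Q) = 605/Q + 20 + 5Q
To minimize: dAC/dQ = -605/Q^2 + 5 = 0
Q^2 = 605/5 = 121
Q* = 11
Min AC = 605/11 + 20 + 5*11
Min AC = 55 + 20 + 55 = 130

130


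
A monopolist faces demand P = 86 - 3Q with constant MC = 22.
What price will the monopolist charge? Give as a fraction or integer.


MR = 86 - 6Q
Set MR = MC: 86 - 6Q = 22
Q* = 32/3
Substitute into demand:
P* = 86 - 3*32/3 = 54

54


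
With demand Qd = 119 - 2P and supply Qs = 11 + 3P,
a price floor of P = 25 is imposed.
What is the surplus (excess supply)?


At P = 25:
Qd = 119 - 2*25 = 69
Qs = 11 + 3*25 = 86
Surplus = Qs - Qd = 86 - 69 = 17

17


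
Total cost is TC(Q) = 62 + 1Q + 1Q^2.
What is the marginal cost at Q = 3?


MC = dTC/dQ = 1 + 2*1*Q
At Q = 3:
MC = 1 + 2*3
MC = 1 + 6 = 7

7


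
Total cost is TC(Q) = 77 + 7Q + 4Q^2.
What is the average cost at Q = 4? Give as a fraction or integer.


TC(4) = 77 + 7*4 + 4*4^2
TC(4) = 77 + 28 + 64 = 169
AC = TC/Q = 169/4 = 169/4

169/4


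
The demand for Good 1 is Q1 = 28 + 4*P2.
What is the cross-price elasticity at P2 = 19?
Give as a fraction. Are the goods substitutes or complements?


dQ1/dP2 = 4
At P2 = 19: Q1 = 28 + 4*19 = 104
Exy = (dQ1/dP2)(P2/Q1) = 4 * 19 / 104 = 19/26
Since Exy > 0, the goods are substitutes.

19/26 (substitutes)


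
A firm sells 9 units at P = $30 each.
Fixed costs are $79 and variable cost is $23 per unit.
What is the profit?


Total Revenue = P * Q = 30 * 9 = $270
Total Cost = FC + VC*Q = 79 + 23*9 = $286
Profit = TR - TC = 270 - 286 = $-16

$-16


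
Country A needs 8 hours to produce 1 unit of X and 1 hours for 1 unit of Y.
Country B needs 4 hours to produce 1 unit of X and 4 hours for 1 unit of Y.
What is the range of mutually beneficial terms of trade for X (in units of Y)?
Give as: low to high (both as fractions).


Opportunity cost of X for Country A = hours_X / hours_Y = 8/1 = 8 units of Y
Opportunity cost of X for Country B = hours_X / hours_Y = 4/4 = 1 units of Y
Terms of trade must be between the two opportunity costs.
Range: 1 to 8

1 to 8


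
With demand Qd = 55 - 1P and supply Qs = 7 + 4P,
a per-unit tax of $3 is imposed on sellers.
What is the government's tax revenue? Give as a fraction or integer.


With tax on sellers, new supply: Qs' = 7 + 4(P - 3)
= 4P - 5
New equilibrium quantity:
Q_new = 43
Tax revenue = tax * Q_new = 3 * 43 = 129

129


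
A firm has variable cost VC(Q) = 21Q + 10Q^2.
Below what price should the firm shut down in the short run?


AVC(Q) = VC(Q)/Q = 21 + 10Q
AVC is increasing in Q, so minimum AVC is at Q -> 0+.
Min AVC = 21
The firm should shut down if P < 21.

21


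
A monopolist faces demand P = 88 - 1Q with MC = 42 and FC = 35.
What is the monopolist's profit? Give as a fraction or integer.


MR = MC: 88 - 2Q = 42
Q* = 23
P* = 88 - 1*23 = 65
Profit = (P* - MC)*Q* - FC
= (65 - 42)*23 - 35
= 23*23 - 35
= 529 - 35 = 494

494


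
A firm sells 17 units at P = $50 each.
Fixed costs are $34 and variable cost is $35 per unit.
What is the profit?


Total Revenue = P * Q = 50 * 17 = $850
Total Cost = FC + VC*Q = 34 + 35*17 = $629
Profit = TR - TC = 850 - 629 = $221

$221


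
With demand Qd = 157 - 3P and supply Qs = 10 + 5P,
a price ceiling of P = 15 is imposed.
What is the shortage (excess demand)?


At P = 15:
Qd = 157 - 3*15 = 112
Qs = 10 + 5*15 = 85
Shortage = Qd - Qs = 112 - 85 = 27

27


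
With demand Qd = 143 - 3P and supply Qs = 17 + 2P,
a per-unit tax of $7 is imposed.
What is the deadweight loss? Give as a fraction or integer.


Pre-tax equilibrium quantity: Q* = 337/5
Post-tax equilibrium quantity: Q_tax = 59
Reduction in quantity: Q* - Q_tax = 42/5
DWL = (1/2) * tax * (Q* - Q_tax)
DWL = (1/2) * 7 * 42/5 = 147/5

147/5


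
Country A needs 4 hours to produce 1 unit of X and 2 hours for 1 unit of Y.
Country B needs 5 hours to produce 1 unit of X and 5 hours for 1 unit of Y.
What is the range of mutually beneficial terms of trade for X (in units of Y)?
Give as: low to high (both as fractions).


Opportunity cost of X for Country A = hours_X / hours_Y = 4/2 = 2 units of Y
Opportunity cost of X for Country B = hours_X / hours_Y = 5/5 = 1 units of Y
Terms of trade must be between the two opportunity costs.
Range: 1 to 2

1 to 2


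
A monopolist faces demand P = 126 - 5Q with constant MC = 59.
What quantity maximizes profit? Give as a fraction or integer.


TR = P*Q = (126 - 5Q)Q = 126Q - 5Q^2
MR = dTR/dQ = 126 - 10Q
Set MR = MC:
126 - 10Q = 59
67 = 10Q
Q* = 67/10 = 67/10

67/10


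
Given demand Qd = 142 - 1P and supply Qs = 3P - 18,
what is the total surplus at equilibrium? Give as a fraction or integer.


Find equilibrium: 142 - 1P = 3P - 18
142 + 18 = 4P
P* = 160/4 = 40
Q* = 3*40 - 18 = 102
Inverse demand: P = 142 - Q/1, so P_max = 142
Inverse supply: P = 6 + Q/3, so P_min = 6
CS = (1/2) * 102 * (142 - 40) = 5202
PS = (1/2) * 102 * (40 - 6) = 1734
TS = CS + PS = 5202 + 1734 = 6936

6936


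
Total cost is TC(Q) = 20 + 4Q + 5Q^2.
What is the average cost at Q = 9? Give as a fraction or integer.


TC(9) = 20 + 4*9 + 5*9^2
TC(9) = 20 + 36 + 405 = 461
AC = TC/Q = 461/9 = 461/9

461/9


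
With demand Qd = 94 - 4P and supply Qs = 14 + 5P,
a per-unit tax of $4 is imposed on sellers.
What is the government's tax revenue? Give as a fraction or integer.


With tax on sellers, new supply: Qs' = 14 + 5(P - 4)
= 5P - 6
New equilibrium quantity:
Q_new = 446/9
Tax revenue = tax * Q_new = 4 * 446/9 = 1784/9

1784/9


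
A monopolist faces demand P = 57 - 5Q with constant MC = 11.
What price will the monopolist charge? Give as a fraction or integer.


MR = 57 - 10Q
Set MR = MC: 57 - 10Q = 11
Q* = 23/5
Substitute into demand:
P* = 57 - 5*23/5 = 34

34


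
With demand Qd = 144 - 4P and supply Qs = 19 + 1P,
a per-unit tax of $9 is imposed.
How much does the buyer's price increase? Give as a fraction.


With a per-unit tax, the buyer's price increase depends on relative slopes.
Supply slope: d = 1, Demand slope: b = 4
Buyer's price increase = d * tax / (b + d)
= 1 * 9 / (4 + 1)
= 9 / 5 = 9/5

9/5


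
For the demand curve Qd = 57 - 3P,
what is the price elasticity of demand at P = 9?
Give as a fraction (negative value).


dQ/dP = -3
At P = 9: Q = 57 - 3*9 = 30
E = (dQ/dP)(P/Q) = (-3)(9/30) = -9/10

-9/10


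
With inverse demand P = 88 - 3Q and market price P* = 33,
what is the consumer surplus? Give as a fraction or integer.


Maximum willingness to pay (at Q=0): P_max = 88
Quantity demanded at P* = 33:
Q* = (88 - 33)/3 = 55/3
CS = (1/2) * Q* * (P_max - P*)
CS = (1/2) * 55/3 * (88 - 33)
CS = (1/2) * 55/3 * 55 = 3025/6

3025/6


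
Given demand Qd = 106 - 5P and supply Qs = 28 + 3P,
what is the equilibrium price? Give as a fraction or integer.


At equilibrium, Qd = Qs.
106 - 5P = 28 + 3P
106 - 28 = 5P + 3P
78 = 8P
P* = 78/8 = 39/4

39/4


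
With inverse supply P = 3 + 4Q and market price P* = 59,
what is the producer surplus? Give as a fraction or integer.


Minimum supply price (at Q=0): P_min = 3
Quantity supplied at P* = 59:
Q* = (59 - 3)/4 = 14
PS = (1/2) * Q* * (P* - P_min)
PS = (1/2) * 14 * (59 - 3)
PS = (1/2) * 14 * 56 = 392

392


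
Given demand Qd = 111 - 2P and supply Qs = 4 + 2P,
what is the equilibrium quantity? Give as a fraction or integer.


First find equilibrium price:
111 - 2P = 4 + 2P
P* = 107/4 = 107/4
Then substitute into demand:
Q* = 111 - 2 * 107/4 = 115/2

115/2


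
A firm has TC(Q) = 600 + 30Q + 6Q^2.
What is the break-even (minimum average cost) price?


AC(Q) = 600/Q + 30 + 6Q
To minimize: dAC/dQ = -600/Q^2 + 6 = 0
Q^2 = 600/6 = 100
Q* = 10
Min AC = 600/10 + 30 + 6*10
Min AC = 60 + 30 + 60 = 150

150


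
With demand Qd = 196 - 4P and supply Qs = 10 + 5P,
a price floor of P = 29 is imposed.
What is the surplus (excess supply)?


At P = 29:
Qd = 196 - 4*29 = 80
Qs = 10 + 5*29 = 155
Surplus = Qs - Qd = 155 - 80 = 75

75


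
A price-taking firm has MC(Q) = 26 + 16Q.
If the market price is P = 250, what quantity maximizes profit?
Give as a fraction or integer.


In perfect competition, profit is maximized where P = MC.
250 = 26 + 16Q
224 = 16Q
Q* = 224/16 = 14

14


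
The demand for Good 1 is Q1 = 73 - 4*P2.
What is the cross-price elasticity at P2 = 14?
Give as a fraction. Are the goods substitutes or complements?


dQ1/dP2 = -4
At P2 = 14: Q1 = 73 - 4*14 = 17
Exy = (dQ1/dP2)(P2/Q1) = -4 * 14 / 17 = -56/17
Since Exy < 0, the goods are complements.

-56/17 (complements)


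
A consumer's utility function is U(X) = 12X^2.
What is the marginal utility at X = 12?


MU = dU/dX = 12*2*X^(2-1)
MU = 24*X^1
At X = 12:
MU = 24 * 12^1
MU = 24 * 12 = 288

288


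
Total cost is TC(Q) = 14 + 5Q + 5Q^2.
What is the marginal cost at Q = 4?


MC = dTC/dQ = 5 + 2*5*Q
At Q = 4:
MC = 5 + 10*4
MC = 5 + 40 = 45

45


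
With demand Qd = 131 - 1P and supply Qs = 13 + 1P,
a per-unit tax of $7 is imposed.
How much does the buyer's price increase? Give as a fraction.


With a per-unit tax, the buyer's price increase depends on relative slopes.
Supply slope: d = 1, Demand slope: b = 1
Buyer's price increase = d * tax / (b + d)
= 1 * 7 / (1 + 1)
= 7 / 2 = 7/2

7/2


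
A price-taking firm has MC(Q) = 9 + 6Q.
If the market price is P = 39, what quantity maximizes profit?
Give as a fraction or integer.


In perfect competition, profit is maximized where P = MC.
39 = 9 + 6Q
30 = 6Q
Q* = 30/6 = 5

5


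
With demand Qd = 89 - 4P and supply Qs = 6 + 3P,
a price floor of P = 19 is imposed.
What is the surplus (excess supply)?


At P = 19:
Qd = 89 - 4*19 = 13
Qs = 6 + 3*19 = 63
Surplus = Qs - Qd = 63 - 13 = 50

50


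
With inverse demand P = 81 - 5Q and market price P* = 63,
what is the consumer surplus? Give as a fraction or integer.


Maximum willingness to pay (at Q=0): P_max = 81
Quantity demanded at P* = 63:
Q* = (81 - 63)/5 = 18/5
CS = (1/2) * Q* * (P_max - P*)
CS = (1/2) * 18/5 * (81 - 63)
CS = (1/2) * 18/5 * 18 = 162/5

162/5


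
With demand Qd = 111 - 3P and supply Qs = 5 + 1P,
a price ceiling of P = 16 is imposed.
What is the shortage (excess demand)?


At P = 16:
Qd = 111 - 3*16 = 63
Qs = 5 + 1*16 = 21
Shortage = Qd - Qs = 63 - 21 = 42

42


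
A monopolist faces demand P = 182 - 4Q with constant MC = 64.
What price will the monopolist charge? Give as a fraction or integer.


MR = 182 - 8Q
Set MR = MC: 182 - 8Q = 64
Q* = 59/4
Substitute into demand:
P* = 182 - 4*59/4 = 123

123


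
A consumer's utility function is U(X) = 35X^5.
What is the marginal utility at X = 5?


MU = dU/dX = 35*5*X^(5-1)
MU = 175*X^4
At X = 5:
MU = 175 * 5^4
MU = 175 * 625 = 109375

109375


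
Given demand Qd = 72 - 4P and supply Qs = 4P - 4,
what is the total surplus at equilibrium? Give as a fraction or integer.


Find equilibrium: 72 - 4P = 4P - 4
72 + 4 = 8P
P* = 76/8 = 19/2
Q* = 4*19/2 - 4 = 34
Inverse demand: P = 18 - Q/4, so P_max = 18
Inverse supply: P = 1 + Q/4, so P_min = 1
CS = (1/2) * 34 * (18 - 19/2) = 289/2
PS = (1/2) * 34 * (19/2 - 1) = 289/2
TS = CS + PS = 289/2 + 289/2 = 289

289


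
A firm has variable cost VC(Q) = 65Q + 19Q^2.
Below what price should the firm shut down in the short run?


AVC(Q) = VC(Q)/Q = 65 + 19Q
AVC is increasing in Q, so minimum AVC is at Q -> 0+.
Min AVC = 65
The firm should shut down if P < 65.

65


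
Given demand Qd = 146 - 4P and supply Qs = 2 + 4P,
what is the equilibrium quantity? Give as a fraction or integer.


First find equilibrium price:
146 - 4P = 2 + 4P
P* = 144/8 = 18
Then substitute into demand:
Q* = 146 - 4 * 18 = 74

74


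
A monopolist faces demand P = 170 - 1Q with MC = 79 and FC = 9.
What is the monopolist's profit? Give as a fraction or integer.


MR = MC: 170 - 2Q = 79
Q* = 91/2
P* = 170 - 1*91/2 = 249/2
Profit = (P* - MC)*Q* - FC
= (249/2 - 79)*91/2 - 9
= 91/2*91/2 - 9
= 8281/4 - 9 = 8245/4

8245/4


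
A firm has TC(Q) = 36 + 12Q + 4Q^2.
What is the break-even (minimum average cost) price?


AC(Q) = 36/Q + 12 + 4Q
To minimize: dAC/dQ = -36/Q^2 + 4 = 0
Q^2 = 36/4 = 9
Q* = 3
Min AC = 36/3 + 12 + 4*3
Min AC = 12 + 12 + 12 = 36

36


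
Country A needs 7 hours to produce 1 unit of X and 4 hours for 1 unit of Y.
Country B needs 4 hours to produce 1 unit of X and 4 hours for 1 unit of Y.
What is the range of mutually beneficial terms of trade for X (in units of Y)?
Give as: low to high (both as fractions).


Opportunity cost of X for Country A = hours_X / hours_Y = 7/4 = 7/4 units of Y
Opportunity cost of X for Country B = hours_X / hours_Y = 4/4 = 1 units of Y
Terms of trade must be between the two opportunity costs.
Range: 1 to 7/4

1 to 7/4


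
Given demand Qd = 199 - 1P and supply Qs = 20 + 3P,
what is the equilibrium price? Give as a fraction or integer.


At equilibrium, Qd = Qs.
199 - 1P = 20 + 3P
199 - 20 = 1P + 3P
179 = 4P
P* = 179/4 = 179/4

179/4


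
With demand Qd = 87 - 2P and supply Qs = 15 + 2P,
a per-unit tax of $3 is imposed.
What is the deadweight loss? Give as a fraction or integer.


Pre-tax equilibrium quantity: Q* = 51
Post-tax equilibrium quantity: Q_tax = 48
Reduction in quantity: Q* - Q_tax = 3
DWL = (1/2) * tax * (Q* - Q_tax)
DWL = (1/2) * 3 * 3 = 9/2

9/2


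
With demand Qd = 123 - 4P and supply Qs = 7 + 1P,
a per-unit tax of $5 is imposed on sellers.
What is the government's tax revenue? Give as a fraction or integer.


With tax on sellers, new supply: Qs' = 7 + 1(P - 5)
= 2 + 1P
New equilibrium quantity:
Q_new = 131/5
Tax revenue = tax * Q_new = 5 * 131/5 = 131

131


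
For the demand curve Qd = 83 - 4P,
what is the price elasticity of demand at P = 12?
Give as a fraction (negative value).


dQ/dP = -4
At P = 12: Q = 83 - 4*12 = 35
E = (dQ/dP)(P/Q) = (-4)(12/35) = -48/35

-48/35


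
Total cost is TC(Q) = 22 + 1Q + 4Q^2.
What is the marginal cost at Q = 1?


MC = dTC/dQ = 1 + 2*4*Q
At Q = 1:
MC = 1 + 8*1
MC = 1 + 8 = 9

9


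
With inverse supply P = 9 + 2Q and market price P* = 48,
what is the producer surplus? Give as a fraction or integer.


Minimum supply price (at Q=0): P_min = 9
Quantity supplied at P* = 48:
Q* = (48 - 9)/2 = 39/2
PS = (1/2) * Q* * (P* - P_min)
PS = (1/2) * 39/2 * (48 - 9)
PS = (1/2) * 39/2 * 39 = 1521/4

1521/4


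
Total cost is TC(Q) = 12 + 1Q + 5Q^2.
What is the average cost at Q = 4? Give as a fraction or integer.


TC(4) = 12 + 1*4 + 5*4^2
TC(4) = 12 + 4 + 80 = 96
AC = TC/Q = 96/4 = 24

24


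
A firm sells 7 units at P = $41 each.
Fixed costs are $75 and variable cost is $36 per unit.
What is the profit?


Total Revenue = P * Q = 41 * 7 = $287
Total Cost = FC + VC*Q = 75 + 36*7 = $327
Profit = TR - TC = 287 - 327 = $-40

$-40


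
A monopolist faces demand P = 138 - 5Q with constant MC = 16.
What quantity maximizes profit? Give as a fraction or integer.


TR = P*Q = (138 - 5Q)Q = 138Q - 5Q^2
MR = dTR/dQ = 138 - 10Q
Set MR = MC:
138 - 10Q = 16
122 = 10Q
Q* = 122/10 = 61/5

61/5


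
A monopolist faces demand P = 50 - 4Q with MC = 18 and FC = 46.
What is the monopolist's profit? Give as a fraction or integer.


MR = MC: 50 - 8Q = 18
Q* = 4
P* = 50 - 4*4 = 34
Profit = (P* - MC)*Q* - FC
= (34 - 18)*4 - 46
= 16*4 - 46
= 64 - 46 = 18

18


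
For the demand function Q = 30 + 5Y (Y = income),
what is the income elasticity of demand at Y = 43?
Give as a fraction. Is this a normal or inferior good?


dQ/dY = 5
At Y = 43: Q = 30 + 5*43 = 245
Ey = (dQ/dY)(Y/Q) = 5 * 43 / 245 = 43/49
Since Ey > 0, this is a normal good.

43/49 (normal good)


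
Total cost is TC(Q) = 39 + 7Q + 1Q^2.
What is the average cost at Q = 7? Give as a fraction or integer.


TC(7) = 39 + 7*7 + 1*7^2
TC(7) = 39 + 49 + 49 = 137
AC = TC/Q = 137/7 = 137/7

137/7


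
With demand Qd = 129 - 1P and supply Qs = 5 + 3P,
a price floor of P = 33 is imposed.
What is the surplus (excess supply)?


At P = 33:
Qd = 129 - 1*33 = 96
Qs = 5 + 3*33 = 104
Surplus = Qs - Qd = 104 - 96 = 8

8


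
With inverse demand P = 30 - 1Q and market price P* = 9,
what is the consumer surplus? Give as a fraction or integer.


Maximum willingness to pay (at Q=0): P_max = 30
Quantity demanded at P* = 9:
Q* = (30 - 9)/1 = 21
CS = (1/2) * Q* * (P_max - P*)
CS = (1/2) * 21 * (30 - 9)
CS = (1/2) * 21 * 21 = 441/2

441/2


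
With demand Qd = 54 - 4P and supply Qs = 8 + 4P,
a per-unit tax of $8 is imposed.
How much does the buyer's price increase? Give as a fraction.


With a per-unit tax, the buyer's price increase depends on relative slopes.
Supply slope: d = 4, Demand slope: b = 4
Buyer's price increase = d * tax / (b + d)
= 4 * 8 / (4 + 4)
= 32 / 8 = 4

4


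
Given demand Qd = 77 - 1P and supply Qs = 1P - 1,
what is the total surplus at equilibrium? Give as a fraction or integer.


Find equilibrium: 77 - 1P = 1P - 1
77 + 1 = 2P
P* = 78/2 = 39
Q* = 1*39 - 1 = 38
Inverse demand: P = 77 - Q/1, so P_max = 77
Inverse supply: P = 1 + Q/1, so P_min = 1
CS = (1/2) * 38 * (77 - 39) = 722
PS = (1/2) * 38 * (39 - 1) = 722
TS = CS + PS = 722 + 722 = 1444

1444


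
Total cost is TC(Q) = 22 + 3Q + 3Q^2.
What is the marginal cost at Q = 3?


MC = dTC/dQ = 3 + 2*3*Q
At Q = 3:
MC = 3 + 6*3
MC = 3 + 18 = 21

21


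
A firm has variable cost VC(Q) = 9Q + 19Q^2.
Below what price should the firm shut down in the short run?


AVC(Q) = VC(Q)/Q = 9 + 19Q
AVC is increasing in Q, so minimum AVC is at Q -> 0+.
Min AVC = 9
The firm should shut down if P < 9.

9


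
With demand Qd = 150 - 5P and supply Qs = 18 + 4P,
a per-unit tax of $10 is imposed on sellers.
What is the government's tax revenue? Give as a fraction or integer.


With tax on sellers, new supply: Qs' = 18 + 4(P - 10)
= 4P - 22
New equilibrium quantity:
Q_new = 490/9
Tax revenue = tax * Q_new = 10 * 490/9 = 4900/9

4900/9


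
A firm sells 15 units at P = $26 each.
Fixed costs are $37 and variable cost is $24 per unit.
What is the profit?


Total Revenue = P * Q = 26 * 15 = $390
Total Cost = FC + VC*Q = 37 + 24*15 = $397
Profit = TR - TC = 390 - 397 = $-7

$-7


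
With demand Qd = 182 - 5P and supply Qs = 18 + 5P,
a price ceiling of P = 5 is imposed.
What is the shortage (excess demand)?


At P = 5:
Qd = 182 - 5*5 = 157
Qs = 18 + 5*5 = 43
Shortage = Qd - Qs = 157 - 43 = 114

114


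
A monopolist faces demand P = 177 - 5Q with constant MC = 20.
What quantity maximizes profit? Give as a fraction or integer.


TR = P*Q = (177 - 5Q)Q = 177Q - 5Q^2
MR = dTR/dQ = 177 - 10Q
Set MR = MC:
177 - 10Q = 20
157 = 10Q
Q* = 157/10 = 157/10

157/10


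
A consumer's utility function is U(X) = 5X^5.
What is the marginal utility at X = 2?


MU = dU/dX = 5*5*X^(5-1)
MU = 25*X^4
At X = 2:
MU = 25 * 2^4
MU = 25 * 16 = 400

400


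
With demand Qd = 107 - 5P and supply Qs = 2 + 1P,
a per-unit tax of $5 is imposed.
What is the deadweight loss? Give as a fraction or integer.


Pre-tax equilibrium quantity: Q* = 39/2
Post-tax equilibrium quantity: Q_tax = 46/3
Reduction in quantity: Q* - Q_tax = 25/6
DWL = (1/2) * tax * (Q* - Q_tax)
DWL = (1/2) * 5 * 25/6 = 125/12

125/12


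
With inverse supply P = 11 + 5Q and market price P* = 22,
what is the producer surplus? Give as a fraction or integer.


Minimum supply price (at Q=0): P_min = 11
Quantity supplied at P* = 22:
Q* = (22 - 11)/5 = 11/5
PS = (1/2) * Q* * (P* - P_min)
PS = (1/2) * 11/5 * (22 - 11)
PS = (1/2) * 11/5 * 11 = 121/10

121/10


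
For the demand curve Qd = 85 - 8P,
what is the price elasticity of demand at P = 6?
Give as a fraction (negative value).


dQ/dP = -8
At P = 6: Q = 85 - 8*6 = 37
E = (dQ/dP)(P/Q) = (-8)(6/37) = -48/37

-48/37


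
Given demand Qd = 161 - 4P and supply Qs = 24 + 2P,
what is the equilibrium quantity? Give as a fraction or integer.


First find equilibrium price:
161 - 4P = 24 + 2P
P* = 137/6 = 137/6
Then substitute into demand:
Q* = 161 - 4 * 137/6 = 209/3

209/3


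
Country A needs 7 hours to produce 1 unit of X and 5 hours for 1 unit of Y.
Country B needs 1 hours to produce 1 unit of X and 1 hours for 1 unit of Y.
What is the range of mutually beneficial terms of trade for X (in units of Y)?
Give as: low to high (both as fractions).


Opportunity cost of X for Country A = hours_X / hours_Y = 7/5 = 7/5 units of Y
Opportunity cost of X for Country B = hours_X / hours_Y = 1/1 = 1 units of Y
Terms of trade must be between the two opportunity costs.
Range: 1 to 7/5

1 to 7/5


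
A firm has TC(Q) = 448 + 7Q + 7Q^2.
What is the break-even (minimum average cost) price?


AC(Q) = 448/Q + 7 + 7Q
To minimize: dAC/dQ = -448/Q^2 + 7 = 0
Q^2 = 448/7 = 64
Q* = 8
Min AC = 448/8 + 7 + 7*8
Min AC = 56 + 7 + 56 = 119

119


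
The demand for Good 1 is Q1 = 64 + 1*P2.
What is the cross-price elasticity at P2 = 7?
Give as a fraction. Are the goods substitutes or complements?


dQ1/dP2 = 1
At P2 = 7: Q1 = 64 + 1*7 = 71
Exy = (dQ1/dP2)(P2/Q1) = 1 * 7 / 71 = 7/71
Since Exy > 0, the goods are substitutes.

7/71 (substitutes)


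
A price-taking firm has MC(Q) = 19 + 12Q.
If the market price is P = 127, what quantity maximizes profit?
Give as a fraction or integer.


In perfect competition, profit is maximized where P = MC.
127 = 19 + 12Q
108 = 12Q
Q* = 108/12 = 9

9


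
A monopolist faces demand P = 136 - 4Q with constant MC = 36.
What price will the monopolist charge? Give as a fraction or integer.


MR = 136 - 8Q
Set MR = MC: 136 - 8Q = 36
Q* = 25/2
Substitute into demand:
P* = 136 - 4*25/2 = 86

86


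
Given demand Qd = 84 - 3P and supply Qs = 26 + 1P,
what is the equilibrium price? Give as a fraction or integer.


At equilibrium, Qd = Qs.
84 - 3P = 26 + 1P
84 - 26 = 3P + 1P
58 = 4P
P* = 58/4 = 29/2

29/2


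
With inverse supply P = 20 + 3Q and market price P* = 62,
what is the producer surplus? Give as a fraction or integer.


Minimum supply price (at Q=0): P_min = 20
Quantity supplied at P* = 62:
Q* = (62 - 20)/3 = 14
PS = (1/2) * Q* * (P* - P_min)
PS = (1/2) * 14 * (62 - 20)
PS = (1/2) * 14 * 42 = 294

294


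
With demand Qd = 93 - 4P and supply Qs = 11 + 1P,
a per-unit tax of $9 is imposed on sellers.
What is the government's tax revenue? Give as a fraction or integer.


With tax on sellers, new supply: Qs' = 11 + 1(P - 9)
= 2 + 1P
New equilibrium quantity:
Q_new = 101/5
Tax revenue = tax * Q_new = 9 * 101/5 = 909/5

909/5


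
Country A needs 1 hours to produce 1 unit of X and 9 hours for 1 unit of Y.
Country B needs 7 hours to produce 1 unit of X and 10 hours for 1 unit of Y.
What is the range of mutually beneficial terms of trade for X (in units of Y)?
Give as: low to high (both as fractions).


Opportunity cost of X for Country A = hours_X / hours_Y = 1/9 = 1/9 units of Y
Opportunity cost of X for Country B = hours_X / hours_Y = 7/10 = 7/10 units of Y
Terms of trade must be between the two opportunity costs.
Range: 1/9 to 7/10

1/9 to 7/10


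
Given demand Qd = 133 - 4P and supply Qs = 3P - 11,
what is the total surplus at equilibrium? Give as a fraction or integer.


Find equilibrium: 133 - 4P = 3P - 11
133 + 11 = 7P
P* = 144/7 = 144/7
Q* = 3*144/7 - 11 = 355/7
Inverse demand: P = 133/4 - Q/4, so P_max = 133/4
Inverse supply: P = 11/3 + Q/3, so P_min = 11/3
CS = (1/2) * 355/7 * (133/4 - 144/7) = 126025/392
PS = (1/2) * 355/7 * (144/7 - 11/3) = 126025/294
TS = CS + PS = 126025/392 + 126025/294 = 126025/168

126025/168


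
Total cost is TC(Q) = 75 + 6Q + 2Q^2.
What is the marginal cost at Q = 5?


MC = dTC/dQ = 6 + 2*2*Q
At Q = 5:
MC = 6 + 4*5
MC = 6 + 20 = 26

26


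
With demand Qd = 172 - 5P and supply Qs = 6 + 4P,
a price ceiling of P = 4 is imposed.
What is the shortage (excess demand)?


At P = 4:
Qd = 172 - 5*4 = 152
Qs = 6 + 4*4 = 22
Shortage = Qd - Qs = 152 - 22 = 130

130


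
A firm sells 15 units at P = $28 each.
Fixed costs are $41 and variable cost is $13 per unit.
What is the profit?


Total Revenue = P * Q = 28 * 15 = $420
Total Cost = FC + VC*Q = 41 + 13*15 = $236
Profit = TR - TC = 420 - 236 = $184

$184


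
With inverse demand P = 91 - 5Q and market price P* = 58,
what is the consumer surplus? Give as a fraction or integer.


Maximum willingness to pay (at Q=0): P_max = 91
Quantity demanded at P* = 58:
Q* = (91 - 58)/5 = 33/5
CS = (1/2) * Q* * (P_max - P*)
CS = (1/2) * 33/5 * (91 - 58)
CS = (1/2) * 33/5 * 33 = 1089/10

1089/10


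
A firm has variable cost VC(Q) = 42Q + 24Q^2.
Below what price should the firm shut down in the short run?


AVC(Q) = VC(Q)/Q = 42 + 24Q
AVC is increasing in Q, so minimum AVC is at Q -> 0+.
Min AVC = 42
The firm should shut down if P < 42.

42


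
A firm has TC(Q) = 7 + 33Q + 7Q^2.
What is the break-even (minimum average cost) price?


AC(Q) = 7/Q + 33 + 7Q
To minimize: dAC/dQ = -7/Q^2 + 7 = 0
Q^2 = 7/7 = 1
Q* = 1
Min AC = 7/1 + 33 + 7*1
Min AC = 7 + 33 + 7 = 47

47


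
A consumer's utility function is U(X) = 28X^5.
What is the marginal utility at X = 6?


MU = dU/dX = 28*5*X^(5-1)
MU = 140*X^4
At X = 6:
MU = 140 * 6^4
MU = 140 * 1296 = 181440

181440


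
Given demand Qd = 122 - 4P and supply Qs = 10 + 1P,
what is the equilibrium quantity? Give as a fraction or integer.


First find equilibrium price:
122 - 4P = 10 + 1P
P* = 112/5 = 112/5
Then substitute into demand:
Q* = 122 - 4 * 112/5 = 162/5

162/5


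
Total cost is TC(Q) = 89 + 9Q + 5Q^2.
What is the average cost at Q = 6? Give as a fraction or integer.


TC(6) = 89 + 9*6 + 5*6^2
TC(6) = 89 + 54 + 180 = 323
AC = TC/Q = 323/6 = 323/6

323/6
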